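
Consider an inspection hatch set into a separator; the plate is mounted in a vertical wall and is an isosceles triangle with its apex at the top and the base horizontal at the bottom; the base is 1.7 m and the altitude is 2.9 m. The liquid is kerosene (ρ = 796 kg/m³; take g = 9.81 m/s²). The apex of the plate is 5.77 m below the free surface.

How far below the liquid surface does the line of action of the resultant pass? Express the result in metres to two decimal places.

γ = ρg = 796 × 9.81 / 1000 = 7.80876 kN/m³.
With the apex up, the centroid sits 2h/3 = 2 × 2.9/3 = 1.93333 m below the apex, so the centroid depth is h_c = 5.77 + 1.93333 = 7.70333 m.
A = ½ × 1.7 × 2.9 = 2.465 m².
Resultant F = γ·h_c·A = 7.80876 × 7.70333 × 2.465 = 148.278 kN.
I_c = b·h³/36 = 1.7 × 2.9³/36 = 1.1517 m⁴.
Centre of pressure: y_p = y_c + I_c/(y_c·A) = 7.70333 + 1.1517/(7.70333 × 2.465) = 7.70333 + 0.0606518 = 7.76398 m along the plane.

h_p = 7.76 m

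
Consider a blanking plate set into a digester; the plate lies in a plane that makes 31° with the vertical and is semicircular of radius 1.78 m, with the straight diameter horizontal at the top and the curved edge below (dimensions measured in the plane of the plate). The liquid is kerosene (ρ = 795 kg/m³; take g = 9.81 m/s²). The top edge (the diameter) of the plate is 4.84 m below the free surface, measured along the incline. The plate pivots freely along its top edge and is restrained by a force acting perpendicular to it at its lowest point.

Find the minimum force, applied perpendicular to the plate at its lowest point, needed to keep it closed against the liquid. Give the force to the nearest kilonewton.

γ = ρg = 795 × 9.81 / 1000 = 7.79895 kN/m³.
The plate makes 31° with the vertical, i.e. θ = 90° − 31° = 59° to the horizontal. Measuring y along the incline from the free-surface line, vertical depth h = y·sinθ with sinθ = 0.857167.
The centroid of a semicircle lies 4r/(3π) = 0.755455 m from the diameter, here below the top edge, so y_c = 4.84 + 0.755455 = 5.59545 m and h_c = 5.59545 × 0.857167 = 4.79624 m.
A = πr²/2 = π × 1.78²/2 = 4.97691 m².
Resultant F = γ·h_c·A = 7.79895 × 4.79624 × 4.97691 = 186.164 kN.
I_c = (π/8 − 8/(9π))·r⁴ = 0.109757 × 1.78⁴ = 1.10182 m⁴.
Centre of pressure: y_p = y_c + I_c/(y_c·A) = 5.59545 + 1.10182/(5.59545 × 4.97691) = 5.59545 + 0.0395654 = 5.63502 m along the plane.
The resultant acts 0.755455 + 0.0395654 = 0.79502 m (along the plate) below the hinge at the top edge, so the moment about the hinge is M = F × 0.79502 = 186.164 × 0.79502 = 148.004 kN·m.
A normal force at the bottom, 1.78 m from the hinge, must supply this moment: P = 148.004/1.78 = 83.1483 kN.

P ≈ 83 kN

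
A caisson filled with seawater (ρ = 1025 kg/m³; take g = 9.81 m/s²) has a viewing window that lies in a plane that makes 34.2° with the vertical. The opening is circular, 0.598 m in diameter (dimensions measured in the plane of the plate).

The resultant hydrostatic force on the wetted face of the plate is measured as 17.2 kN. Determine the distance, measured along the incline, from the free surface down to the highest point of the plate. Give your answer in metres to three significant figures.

γ = ρg = 1025 × 9.81 / 1000 = 10.05525 kN/m³.
A = π(0.299)² = 0.280862 m².
From F = γ·h_c·A, the centroid depth is h_c = 17.2/(10.05525 × 0.280862) = 6.09035 m.
The plate makes 34.2° with the vertical, i.e. θ = 90° − 34.2° = 55.8° to the horizontal. Measuring y along the incline from the free-surface line, vertical depth h = y·sinθ with sinθ = 0.827081.
Along the incline, y_c = h_c/sinθ = 6.09035/0.827081 = 7.36367 m.
The centroid is at the centre, 0.299 m below the top of the plate, so the highest point sits at y_top = 7.36367 − 0.299 = 7.06467 m along the incline.

y_top ≈ 7.06 m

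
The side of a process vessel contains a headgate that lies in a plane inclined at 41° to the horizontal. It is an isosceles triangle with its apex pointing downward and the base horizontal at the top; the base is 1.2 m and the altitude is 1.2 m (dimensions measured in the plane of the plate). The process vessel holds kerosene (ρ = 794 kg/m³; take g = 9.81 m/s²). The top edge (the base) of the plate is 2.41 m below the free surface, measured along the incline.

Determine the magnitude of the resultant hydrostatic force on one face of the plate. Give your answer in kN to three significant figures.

F ≈ 10.3 kN

γ = ρg = 794 × 9.81 / 1000 = 7.78914 kN/m³.
Let θ = 41° be the plate's angle to the horizontal; measure y along the incline from where the plane meets the free surface. Vertical depth h = y·sinθ with sinθ = 0.656059.
With the apex down, the centroid sits h/3 = 1.2/3 = 0.4 m below the base (the top edge), so y_c = 2.41 + 0.4 = 2.81 m and h_c = 2.81 × 0.656059 = 1.84353 m.
A = ½ × 1.2 × 1.2 = 0.72 m².
Resultant F = γ·h_c·A = 7.78914 × 1.84353 × 0.72 = 10.3388 kN.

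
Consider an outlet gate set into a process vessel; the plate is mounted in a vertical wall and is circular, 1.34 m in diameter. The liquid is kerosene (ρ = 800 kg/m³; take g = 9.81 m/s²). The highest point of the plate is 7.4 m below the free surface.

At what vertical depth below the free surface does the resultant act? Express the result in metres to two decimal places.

h_p = 8.08 m

γ = ρg = 800 × 9.81 / 1000 = 7.848 kN/m³.
The centroid is at the centre, 0.67 m below the top of the plate, so the centroid depth is h_c = 7.4 + 0.67 = 8.07 m.
A = π(0.67)² = 1.41026 m².
Resultant F = γ·h_c·A = 7.848 × 8.07 × 1.41026 = 89.3165 kN.
I_c = πr⁴/4 = π × 0.67⁴/4 = 0.158267 m⁴.
Centre of pressure: y_p = y_c + I_c/(y_c·A) = 8.07 + 0.158267/(8.07 × 1.41026) = 8.07 + 0.0139065 = 8.08391 m along the plane.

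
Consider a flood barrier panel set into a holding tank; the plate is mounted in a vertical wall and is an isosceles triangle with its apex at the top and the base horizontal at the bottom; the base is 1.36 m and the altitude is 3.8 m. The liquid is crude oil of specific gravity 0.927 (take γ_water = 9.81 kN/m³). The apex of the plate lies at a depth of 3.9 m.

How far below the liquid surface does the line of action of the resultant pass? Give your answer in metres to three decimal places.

γ = 0.927 × 9.81 = 9.09387 kN/m³.
With the apex up, the centroid sits 2h/3 = 2 × 3.8/3 = 2.53333 m below the apex, so the centroid depth is h_c = 3.9 + 2.53333 = 6.43333 m.
A = ½ × 1.36 × 3.8 = 2.584 m².
Resultant F = γ·h_c·A = 9.09387 × 6.43333 × 2.584 = 151.174 kN.
I_c = b·h³/36 = 1.36 × 3.8³/36 = 2.07294 m⁴.
Centre of pressure: y_p = y_c + I_c/(y_c·A) = 6.43333 + 2.07294/(6.43333 × 2.584) = 6.43333 + 0.124698 = 6.55803 m along the plane.

h_p = 6.558 m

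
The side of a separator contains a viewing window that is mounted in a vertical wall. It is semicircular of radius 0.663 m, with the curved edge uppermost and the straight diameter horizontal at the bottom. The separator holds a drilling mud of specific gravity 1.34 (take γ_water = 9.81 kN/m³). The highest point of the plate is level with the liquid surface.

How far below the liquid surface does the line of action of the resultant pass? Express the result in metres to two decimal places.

γ = 1.34 × 9.81 = 13.1454 kN/m³.
The centroid lies 4r/(3π) = 0.281386 m above the diameter, so r − 4r/(3π) = 0.663 − 0.281386 = 0.381614 m below the topmost point, so the centroid depth is h_c = 0.381614 m.
A = πr²/2 = π × 0.663²/2 = 0.690473 m².
Resultant F = γ·h_c·A = 13.1454 × 0.381614 × 0.690473 = 3.46374 kN.
I_c = (π/8 − 8/(9π))·r⁴ = 0.109757 × 0.663⁴ = 0.0212073 m⁴.
Centre of pressure: y_p = y_c + I_c/(y_c·A) = 0.381614 + 0.0212073/(0.381614 × 0.690473) = 0.381614 + 0.0804849 = 0.462099 m along the plane.

h_p = 0.46 m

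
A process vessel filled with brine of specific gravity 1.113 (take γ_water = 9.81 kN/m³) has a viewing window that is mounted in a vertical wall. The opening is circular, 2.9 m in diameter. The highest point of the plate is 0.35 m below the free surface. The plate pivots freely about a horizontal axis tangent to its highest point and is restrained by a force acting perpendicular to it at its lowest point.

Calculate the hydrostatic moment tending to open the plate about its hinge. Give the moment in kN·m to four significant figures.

γ = 1.113 × 9.81 = 10.91853 kN/m³.
The centroid is at the centre, 1.45 m below the top of the plate, so the centroid depth is h_c = 0.35 + 1.45 = 1.8 m.
A = π(1.45)² = 6.6052 m².
Resultant F = γ·h_c·A = 10.91853 × 1.8 × 6.6052 = 129.814 kN.
I_c = πr⁴/4 = π × 1.45⁴/4 = 3.47186 m⁴.
Centre of pressure: y_p = y_c + I_c/(y_c·A) = 1.8 + 3.47186/(1.8 × 6.6052) = 1.8 + 0.292014 = 2.09201 m along the plane.
The resultant acts 1.45 + 0.292014 = 1.74201 m (along the plate) below the hinge at the top edge, so the moment about the hinge is M = F × 1.74201 = 129.814 × 1.74201 = 226.137 kN·m.

M ≈ 226.1 kN·m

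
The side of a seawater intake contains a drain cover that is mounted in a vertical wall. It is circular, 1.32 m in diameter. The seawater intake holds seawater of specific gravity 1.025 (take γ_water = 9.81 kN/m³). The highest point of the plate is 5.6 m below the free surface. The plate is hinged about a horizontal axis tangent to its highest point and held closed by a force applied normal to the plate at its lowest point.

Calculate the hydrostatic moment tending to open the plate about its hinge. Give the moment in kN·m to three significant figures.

γ = 1.025 × 9.81 = 10.05525 kN/m³.
The centroid is at the centre, 0.66 m below the top of the plate, so the centroid depth is h_c = 5.6 + 0.66 = 6.26 m.
A = π(0.66)² = 1.36848 m².
Resultant F = γ·h_c·A = 10.05525 × 6.26 × 1.36848 = 86.1402 kN.
I_c = πr⁴/4 = π × 0.66⁴/4 = 0.149027 m⁴.
Centre of pressure: y_p = y_c + I_c/(y_c·A) = 6.26 + 0.149027/(6.26 × 1.36848) = 6.26 + 0.0173961 = 6.2774 m along the plane.
The resultant acts 0.66 + 0.0173961 = 0.677396 m (along the plate) below the hinge at the top edge, so the moment about the hinge is M = F × 0.677396 = 86.1402 × 0.677396 = 58.351 kN·m.

M ≈ 58.4 kN·m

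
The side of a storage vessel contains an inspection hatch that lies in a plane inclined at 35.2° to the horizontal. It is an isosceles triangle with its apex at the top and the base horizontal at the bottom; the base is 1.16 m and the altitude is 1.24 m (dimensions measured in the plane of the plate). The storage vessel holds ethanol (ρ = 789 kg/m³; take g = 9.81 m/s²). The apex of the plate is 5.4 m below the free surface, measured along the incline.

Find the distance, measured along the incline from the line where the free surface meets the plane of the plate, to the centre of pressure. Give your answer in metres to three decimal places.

γ = ρg = 789 × 9.81 / 1000 = 7.74009 kN/m³.
Let θ = 35.2° be the plate's angle to the horizontal; measure y along the incline from where the plane meets the free surface. Vertical depth h = y·sinθ with sinθ = 0.576432.
With the apex up, the centroid sits 2h/3 = 2 × 1.24/3 = 0.826667 m below the apex, so y_c = 5.4 + 0.826667 = 6.22667 m and h_c = 6.22667 × 0.576432 = 3.58925 m.
A = ½ × 1.16 × 1.24 = 0.7192 m².
Resultant F = γ·h_c·A = 7.74009 × 3.58925 × 0.7192 = 19.9802 kN.
I_c = b·h³/36 = 1.16 × 1.24³/36 = 0.0614357 m⁴.
Centre of pressure: y_p = y_c + I_c/(y_c·A) = 6.22667 + 0.0614357/(6.22667 × 0.7192) = 6.22667 + 0.0137188 = 6.24039 m along the plane.

y_p = 6.240 m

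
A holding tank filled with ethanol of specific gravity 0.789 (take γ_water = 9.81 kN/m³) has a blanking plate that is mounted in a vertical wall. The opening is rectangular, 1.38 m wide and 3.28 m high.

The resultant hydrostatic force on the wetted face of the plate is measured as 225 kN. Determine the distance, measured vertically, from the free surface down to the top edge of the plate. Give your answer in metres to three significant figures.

γ = 0.789 × 9.81 = 7.74009 kN/m³.
A = 1.38 × 3.28 = 4.5264 m².
From F = γ·h_c·A, the centroid depth is h_c = 225/(7.74009 × 4.5264) = 6.4222 m.
The centroid lies 3.28/2 = 1.64 m below the top edge, so the top edge sits at h_top = 6.4222 − 1.64 = 4.7822 m below the surface.

d_top ≈ 4.78 m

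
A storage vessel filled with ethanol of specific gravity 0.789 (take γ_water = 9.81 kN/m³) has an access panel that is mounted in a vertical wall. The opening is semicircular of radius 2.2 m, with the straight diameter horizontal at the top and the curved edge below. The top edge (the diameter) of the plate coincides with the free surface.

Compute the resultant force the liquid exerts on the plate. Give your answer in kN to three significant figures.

γ = 0.789 × 9.81 = 7.74009 kN/m³.
The centroid of a semicircle lies 4r/(3π) = 0.933709 m from the diameter, here below the top edge, so the centroid depth is h_c = 0.933709 m.
A = πr²/2 = π × 2.2²/2 = 7.60265 m².
Resultant F = γ·h_c·A = 7.74009 × 0.933709 × 7.60265 = 54.9443 kN.

F ≈ 54.9 kN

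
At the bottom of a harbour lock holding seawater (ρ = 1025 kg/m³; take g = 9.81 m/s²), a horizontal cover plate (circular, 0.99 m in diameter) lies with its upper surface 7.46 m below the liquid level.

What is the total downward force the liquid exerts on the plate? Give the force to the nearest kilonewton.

γ = ρg = 1025 × 9.81 / 1000 = 10.05525 kN/m³.
The plate is horizontal, so pressure is uniform at p = γ·h = 10.05525 × 7.46 = 75.0122 kN/m².
A = π(0.495)² = 0.769769 m².
F = p·A = 75.0122 × 0.769769 = 57.7421 kN.

F ≈ 58 kN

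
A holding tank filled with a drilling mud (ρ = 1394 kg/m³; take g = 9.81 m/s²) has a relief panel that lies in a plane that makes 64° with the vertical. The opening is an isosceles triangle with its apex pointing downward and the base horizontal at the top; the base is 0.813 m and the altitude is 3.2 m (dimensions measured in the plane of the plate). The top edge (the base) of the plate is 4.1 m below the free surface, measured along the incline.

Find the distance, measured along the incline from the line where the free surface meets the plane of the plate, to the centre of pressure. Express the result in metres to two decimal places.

γ = ρg = 1394 × 9.81 / 1000 = 13.67514 kN/m³.
The plate makes 64° with the vertical, i.e. θ = 90° − 64° = 26° to the horizontal. Measuring y along the incline from the free-surface line, vertical depth h = y·sinθ with sinθ = 0.438371.
With the apex down, the centroid sits h/3 = 3.2/3 = 1.06667 m below the base (the top edge), so y_c = 4.1 + 1.06667 = 5.16667 m and h_c = 5.16667 × 0.438371 = 2.26492 m.
A = ½ × 0.813 × 3.2 = 1.3008 m².
Resultant F = γ·h_c·A = 13.67514 × 2.26492 × 1.3008 = 40.2898 kN.
I_c = b·h³/36 = 0.813 × 3.2³/36 = 0.740011 m⁴.
Centre of pressure: y_p = y_c + I_c/(y_c·A) = 5.16667 + 0.740011/(5.16667 × 1.3008) = 5.16667 + 0.110108 = 5.27678 m along the plane.

y_p = 5.28 m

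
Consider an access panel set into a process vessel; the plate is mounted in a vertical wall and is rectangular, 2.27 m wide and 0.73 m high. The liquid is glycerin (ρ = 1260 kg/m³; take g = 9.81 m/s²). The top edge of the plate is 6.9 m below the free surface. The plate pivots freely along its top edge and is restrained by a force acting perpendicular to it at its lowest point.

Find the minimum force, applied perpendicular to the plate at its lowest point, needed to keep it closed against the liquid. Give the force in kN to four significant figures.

P ≈ 75.65 kN

γ = ρg = 1260 × 9.81 / 1000 = 12.3606 kN/m³.
The centroid lies 0.73/2 = 0.365 m below the top edge, so the centroid depth is h_c = 6.9 + 0.365 = 7.265 m.
A = 2.27 × 0.73 = 1.6571 m².
Resultant F = γ·h_c·A = 12.3606 × 7.265 × 1.6571 = 148.807 kN.
I_c = b·h³/12 = 2.27 × 0.73³/12 = 0.073589 m⁴.
Centre of pressure: y_p = y_c + I_c/(y_c·A) = 7.265 + 0.073589/(7.265 × 1.6571) = 7.265 + 0.00611264 = 7.27111 m along the plane.
The resultant acts 0.365 + 0.00611264 = 0.371113 m (along the plate) below the hinge at the top edge, so the moment about the hinge is M = F × 0.371113 = 148.807 × 0.371113 = 55.2242 kN·m.
A normal force at the bottom, 0.73 m from the hinge, must supply this moment: P = 55.2242/0.73 = 75.6496 kN.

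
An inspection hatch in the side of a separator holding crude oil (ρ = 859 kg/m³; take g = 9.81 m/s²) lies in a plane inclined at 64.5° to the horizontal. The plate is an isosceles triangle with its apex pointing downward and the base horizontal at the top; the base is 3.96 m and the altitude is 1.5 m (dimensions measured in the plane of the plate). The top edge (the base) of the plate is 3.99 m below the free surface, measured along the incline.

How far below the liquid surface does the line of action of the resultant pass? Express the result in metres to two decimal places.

h_p = 4.08 m

γ = ρg = 859 × 9.81 / 1000 = 8.42679 kN/m³.
Let θ = 64.5° be the plate's angle to the horizontal; measure y along the incline from where the plane meets the free surface. Vertical depth h = y·sinθ with sinθ = 0.902585.
With the apex down, the centroid sits h/3 = 1.5/3 = 0.5 m below the base (the top edge), so y_c = 3.99 + 0.5 = 4.49 m and h_c = 4.49 × 0.902585 = 4.05261 m.
A = ½ × 3.96 × 1.5 = 2.97 m².
Resultant F = γ·h_c·A = 8.42679 × 4.05261 × 2.97 = 101.427 kN.
I_c = b·h³/36 = 3.96 × 1.5³/36 = 0.37125 m⁴.
Centre of pressure: y_p = y_c + I_c/(y_c·A) = 4.49 + 0.37125/(4.49 × 2.97) = 4.49 + 0.0278396 = 4.51784 m along the plane.
Vertically, h_p = y_p·sinθ = 4.51784 × 0.902585 = 4.07773 m.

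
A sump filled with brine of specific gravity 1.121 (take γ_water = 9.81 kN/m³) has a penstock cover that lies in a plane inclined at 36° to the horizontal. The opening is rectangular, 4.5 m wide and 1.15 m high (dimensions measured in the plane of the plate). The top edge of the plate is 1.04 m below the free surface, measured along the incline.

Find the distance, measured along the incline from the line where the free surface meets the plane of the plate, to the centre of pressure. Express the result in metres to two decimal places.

γ = 1.121 × 9.81 = 10.99701 kN/m³.
Let θ = 36° be the plate's angle to the horizontal; measure y along the incline from where the plane meets the free surface. Vertical depth h = y·sinθ with sinθ = 0.587785.
The centroid lies 1.15/2 = 0.575 m below the top edge, so y_c = 1.04 + 0.575 = 1.615 m and h_c = 1.615 × 0.587785 = 0.949273 m.
A = 4.5 × 1.15 = 5.175 m².
Resultant F = γ·h_c·A = 10.99701 × 0.949273 × 5.175 = 54.0227 kN.
I_c = b·h³/12 = 4.5 × 1.15³/12 = 0.570328 m⁴.
Centre of pressure: y_p = y_c + I_c/(y_c·A) = 1.615 + 0.570328/(1.615 × 5.175) = 1.615 + 0.0682404 = 1.68324 m along the plane.

y_p = 1.68 m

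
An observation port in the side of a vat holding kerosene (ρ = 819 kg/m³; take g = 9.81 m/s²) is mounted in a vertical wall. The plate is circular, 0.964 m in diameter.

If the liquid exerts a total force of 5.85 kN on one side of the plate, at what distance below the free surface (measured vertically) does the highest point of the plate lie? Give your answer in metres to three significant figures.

d_top ≈ 0.516 m

γ = ρg = 819 × 9.81 / 1000 = 8.03439 kN/m³.
A = π(0.482)² = 0.729867 m².
From F = γ·h_c·A, the centroid depth is h_c = 5.85/(8.03439 × 0.729867) = 0.997606 m.
The centroid is at the centre, 0.482 m below the top of the plate, so the highest point sits at h_top = 0.997606 − 0.482 = 0.515606 m below the surface.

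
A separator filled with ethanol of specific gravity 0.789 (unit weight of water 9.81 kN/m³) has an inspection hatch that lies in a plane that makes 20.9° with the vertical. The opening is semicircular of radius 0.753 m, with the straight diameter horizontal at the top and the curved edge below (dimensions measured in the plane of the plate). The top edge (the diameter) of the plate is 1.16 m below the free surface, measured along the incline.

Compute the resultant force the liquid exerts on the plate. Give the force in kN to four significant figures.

F ≈ 9.529 kN

γ = 0.789 × 9.81 = 7.74009 kN/m³.
The plate makes 20.9° with the vertical, i.e. θ = 90° − 20.9° = 69.1° to the horizontal. Measuring y along the incline from the free-surface line, vertical depth h = y·sinθ with sinθ = 0.934204.
The centroid of a semicircle lies 4r/(3π) = 0.319583 m from the diameter, here below the top edge, so y_c = 1.16 + 0.319583 = 1.47958 m and h_c = 1.47958 × 0.934204 = 1.38223 m.
A = πr²/2 = π × 0.753²/2 = 0.890656 m².
Resultant F = γ·h_c·A = 7.74009 × 1.38223 × 0.890656 = 9.52876 kN.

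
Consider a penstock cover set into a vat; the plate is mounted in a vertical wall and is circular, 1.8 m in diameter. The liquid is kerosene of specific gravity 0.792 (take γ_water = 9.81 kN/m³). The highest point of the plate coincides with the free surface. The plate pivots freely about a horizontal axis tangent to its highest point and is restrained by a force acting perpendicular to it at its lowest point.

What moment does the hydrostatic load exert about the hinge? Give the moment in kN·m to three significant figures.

γ = 0.792 × 9.81 = 7.76952 kN/m³.
The centroid is at the centre, 0.9 m below the top of the plate, so the centroid depth is h_c = 0.9 m.
A = π(0.9)² = 2.54469 m².
Resultant F = γ·h_c·A = 7.76952 × 0.9 × 2.54469 = 17.7939 kN.
I_c = πr⁴/4 = π × 0.9⁴/4 = 0.5153 m⁴.
Centre of pressure: y_p = y_c + I_c/(y_c·A) = 0.9 + 0.5153/(0.9 × 2.54469) = 0.9 + 0.225 = 1.125 m along the plane.
The resultant acts 0.9 + 0.225 = 1.125 m (along the plate) below the hinge at the top edge, so the moment about the hinge is M = F × 1.125 = 17.7939 × 1.125 = 20.0181 kN·m.

M ≈ 20.0 kN·m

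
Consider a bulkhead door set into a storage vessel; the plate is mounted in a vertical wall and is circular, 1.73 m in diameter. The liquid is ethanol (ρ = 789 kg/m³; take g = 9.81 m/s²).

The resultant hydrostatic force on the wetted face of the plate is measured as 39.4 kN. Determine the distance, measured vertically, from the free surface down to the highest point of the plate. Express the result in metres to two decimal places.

γ = ρg = 789 × 9.81 / 1000 = 7.74009 kN/m³.
A = π(0.865)² = 2.35062 m².
From F = γ·h_c·A, the centroid depth is h_c = 39.4/(7.74009 × 2.35062) = 2.16555 m.
The centroid is at the centre, 0.865 m below the top of the plate, so the highest point sits at h_top = 2.16555 − 0.865 = 1.30055 m below the surface.

d_top ≈ 1.30 m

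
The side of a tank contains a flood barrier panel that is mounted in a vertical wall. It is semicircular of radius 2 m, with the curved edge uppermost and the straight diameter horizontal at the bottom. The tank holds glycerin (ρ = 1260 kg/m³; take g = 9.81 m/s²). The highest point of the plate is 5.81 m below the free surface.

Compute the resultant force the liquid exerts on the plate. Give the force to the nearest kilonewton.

γ = ρg = 1260 × 9.81 / 1000 = 12.3606 kN/m³.
The centroid lies 4r/(3π) = 0.848826 m above the diameter, so r − 4r/(3π) = 2 − 0.848826 = 1.15117 m below the topmost point, so the centroid depth is h_c = 5.81 + 1.15117 = 6.96117 m.
A = πr²/2 = π × 2²/2 = 6.28319 m².
Resultant F = γ·h_c·A = 12.3606 × 6.96117 × 6.28319 = 540.632 kN.

F ≈ 541 kN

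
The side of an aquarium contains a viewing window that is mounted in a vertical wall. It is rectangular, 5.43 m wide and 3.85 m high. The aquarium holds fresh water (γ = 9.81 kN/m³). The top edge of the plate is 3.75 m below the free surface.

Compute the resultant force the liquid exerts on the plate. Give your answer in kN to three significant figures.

F ≈ 1160 kN

γ = 9.81 kN/m³.
The centroid lies 3.85/2 = 1.925 m below the top edge, so the centroid depth is h_c = 3.75 + 1.925 = 5.675 m.
A = 5.43 × 3.85 = 20.9055 m².
Resultant F = γ·h_c·A = 9.81 × 5.675 × 20.9055 = 1163.85 kN.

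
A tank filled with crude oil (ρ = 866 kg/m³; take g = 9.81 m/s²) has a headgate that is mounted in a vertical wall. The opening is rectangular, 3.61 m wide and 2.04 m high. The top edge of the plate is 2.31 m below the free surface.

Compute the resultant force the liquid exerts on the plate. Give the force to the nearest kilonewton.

γ = ρg = 866 × 9.81 / 1000 = 8.49546 kN/m³.
The centroid lies 2.04/2 = 1.02 m below the top edge, so the centroid depth is h_c = 2.31 + 1.02 = 3.33 m.
A = 3.61 × 2.04 = 7.3644 m².
Resultant F = γ·h_c·A = 8.49546 × 3.33 × 7.3644 = 208.338 kN.

F ≈ 208 kN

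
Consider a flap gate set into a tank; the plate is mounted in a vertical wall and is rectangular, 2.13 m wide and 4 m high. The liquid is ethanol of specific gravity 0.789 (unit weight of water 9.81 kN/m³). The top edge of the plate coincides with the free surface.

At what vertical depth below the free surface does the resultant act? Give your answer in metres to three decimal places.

h_p = 2.667 m

γ = 0.789 × 9.81 = 7.74009 kN/m³.
The centroid lies 4/2 = 2 m below the top edge, so the centroid depth is h_c = 2 m.
A = 2.13 × 4 = 8.52 m².
Resultant F = γ·h_c·A = 7.74009 × 2 × 8.52 = 131.891 kN.
I_c = b·h³/12 = 2.13 × 4³/12 = 11.36 m⁴.
Centre of pressure: y_p = y_c + I_c/(y_c·A) = 2 + 11.36/(2 × 8.52) = 2 + 0.666667 = 2.66667 m along the plane.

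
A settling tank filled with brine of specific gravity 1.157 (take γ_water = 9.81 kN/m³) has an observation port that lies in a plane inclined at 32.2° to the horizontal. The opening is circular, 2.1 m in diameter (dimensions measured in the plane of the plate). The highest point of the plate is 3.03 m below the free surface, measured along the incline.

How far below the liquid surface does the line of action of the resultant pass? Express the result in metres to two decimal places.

γ = 1.157 × 9.81 = 11.35017 kN/m³.
Let θ = 32.2° be the plate's angle to the horizontal; measure y along the incline from where the plane meets the free surface. Vertical depth h = y·sinθ with sinθ = 0.532876.
The centroid is at the centre, 1.05 m below the top of the plate, so y_c = 3.03 + 1.05 = 4.08 m and h_c = 4.08 × 0.532876 = 2.17413 m.
A = π(1.05)² = 3.46361 m².
Resultant F = γ·h_c·A = 11.35017 × 2.17413 × 3.46361 = 85.4706 kN.
I_c = πr⁴/4 = π × 1.05⁴/4 = 0.954656 m⁴.
Centre of pressure: y_p = y_c + I_c/(y_c·A) = 4.08 + 0.954656/(4.08 × 3.46361) = 4.08 + 0.067555 = 4.14755 m along the plane.
Vertically, h_p = y_p·sinθ = 4.14755 × 0.532876 = 2.21013 m.

h_p = 2.21 m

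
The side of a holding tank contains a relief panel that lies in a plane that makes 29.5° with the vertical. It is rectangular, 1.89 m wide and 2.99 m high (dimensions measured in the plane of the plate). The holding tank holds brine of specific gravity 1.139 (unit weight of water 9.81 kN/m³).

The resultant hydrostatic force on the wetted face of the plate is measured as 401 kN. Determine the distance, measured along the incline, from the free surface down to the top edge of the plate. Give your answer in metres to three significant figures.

y_top ≈ 5.80 m

γ = 1.139 × 9.81 = 11.17359 kN/m³.
A = 1.89 × 2.99 = 5.6511 m².
From F = γ·h_c·A, the centroid depth is h_c = 401/(11.17359 × 5.6511) = 6.35066 m.
The plate makes 29.5° with the vertical, i.e. θ = 90° − 29.5° = 60.5° to the horizontal. Measuring y along the incline from the free-surface line, vertical depth h = y·sinθ with sinθ = 0.870356.
Along the incline, y_c = h_c/sinθ = 6.35066/0.870356 = 7.29662 m.
The centroid lies 2.99/2 = 1.495 m below the top edge, so the top edge sits at y_top = 7.29662 − 1.495 = 5.80162 m along the incline.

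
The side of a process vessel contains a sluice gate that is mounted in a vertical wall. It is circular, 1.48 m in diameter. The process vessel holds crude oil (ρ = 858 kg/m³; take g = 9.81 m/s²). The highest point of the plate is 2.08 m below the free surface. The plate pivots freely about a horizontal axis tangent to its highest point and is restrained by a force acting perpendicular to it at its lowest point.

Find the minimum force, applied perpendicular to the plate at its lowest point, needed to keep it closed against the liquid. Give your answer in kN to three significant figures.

γ = ρg = 858 × 9.81 / 1000 = 8.41698 kN/m³.
The centroid is at the centre, 0.74 m below the top of the plate, so the centroid depth is h_c = 2.08 + 0.74 = 2.82 m.
A = π(0.74)² = 1.72034 m².
Resultant F = γ·h_c·A = 8.41698 × 2.82 × 1.72034 = 40.8338 kN.
I_c = πr⁴/4 = π × 0.74⁴/4 = 0.235514 m⁴.
Centre of pressure: y_p = y_c + I_c/(y_c·A) = 2.82 + 0.235514/(2.82 × 1.72034) = 2.82 + 0.048546 = 2.86855 m along the plane.
The resultant acts 0.74 + 0.048546 = 0.788546 m (along the plate) below the hinge at the top edge, so the moment about the hinge is M = F × 0.788546 = 40.8338 × 0.788546 = 32.1993 kN·m.
A normal force at the bottom, 1.48 m from the hinge, must supply this moment: P = 32.1993/1.48 = 21.7563 kN.

P ≈ 21.8 kN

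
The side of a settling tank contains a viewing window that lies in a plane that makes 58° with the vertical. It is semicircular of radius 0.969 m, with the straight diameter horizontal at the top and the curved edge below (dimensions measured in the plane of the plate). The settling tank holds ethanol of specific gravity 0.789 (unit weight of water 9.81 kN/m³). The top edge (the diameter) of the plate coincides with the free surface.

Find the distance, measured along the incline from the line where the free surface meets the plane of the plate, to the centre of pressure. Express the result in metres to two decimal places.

γ = 0.789 × 9.81 = 7.74009 kN/m³.
The plate makes 58° with the vertical, i.e. θ = 90° − 58° = 32° to the horizontal. Measuring y along the incline from the free-surface line, vertical depth h = y·sinθ with sinθ = 0.529919.
The centroid of a semicircle lies 4r/(3π) = 0.411256 m from the diameter, here below the top edge, so y_c = 0.411256 m and h_c = 0.411256 × 0.529919 = 0.217932 m.
A = πr²/2 = π × 0.969²/2 = 1.47492 m².
Resultant F = γ·h_c·A = 7.74009 × 0.217932 × 1.47492 = 2.48791 kN.
I_c = (π/8 − 8/(9π))·r⁴ = 0.109757 × 0.969⁴ = 0.096767 m⁴.
Centre of pressure: y_p = y_c + I_c/(y_c·A) = 0.411256 + 0.096767/(0.411256 × 1.47492) = 0.411256 + 0.159532 = 0.570788 m along the plane.

y_p = 0.57 m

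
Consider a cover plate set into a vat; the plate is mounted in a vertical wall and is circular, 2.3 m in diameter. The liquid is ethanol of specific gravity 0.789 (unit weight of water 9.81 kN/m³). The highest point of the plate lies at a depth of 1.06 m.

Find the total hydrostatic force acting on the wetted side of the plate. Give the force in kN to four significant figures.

γ = 0.789 × 9.81 = 7.74009 kN/m³.
The centroid is at the centre, 1.15 m below the top of the plate, so the centroid depth is h_c = 1.06 + 1.15 = 2.21 m.
A = π(1.15)² = 4.15476 m².
Resultant F = γ·h_c·A = 7.74009 × 2.21 × 4.15476 = 71.0697 kN.

F ≈ 71.07 kN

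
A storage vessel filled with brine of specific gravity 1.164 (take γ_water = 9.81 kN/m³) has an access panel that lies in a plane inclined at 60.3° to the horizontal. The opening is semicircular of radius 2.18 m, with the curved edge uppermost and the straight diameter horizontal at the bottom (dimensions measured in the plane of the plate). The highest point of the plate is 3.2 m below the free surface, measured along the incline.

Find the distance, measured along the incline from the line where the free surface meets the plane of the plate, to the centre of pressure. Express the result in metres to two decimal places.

γ = 1.164 × 9.81 = 11.41884 kN/m³.
Let θ = 60.3° be the plate's angle to the horizontal; measure y along the incline from where the plane meets the free surface. Vertical depth h = y·sinθ with sinθ = 0.868632.
The centroid lies 4r/(3π) = 0.925221 m above the diameter, so r − 4r/(3π) = 2.18 − 0.925221 = 1.25478 m below the topmost point, so y_c = 3.2 + 1.25478 = 4.45478 m and h_c = 4.45478 × 0.868632 = 3.86956 m.
A = πr²/2 = π × 2.18²/2 = 7.46505 m².
Resultant F = γ·h_c·A = 11.41884 × 3.86956 × 7.46505 = 329.85 kN.
I_c = (π/8 − 8/(9π))·r⁴ = 0.109757 × 2.18⁴ = 2.4789 m⁴.
Centre of pressure: y_p = y_c + I_c/(y_c·A) = 4.45478 + 2.4789/(4.45478 × 7.46505) = 4.45478 + 0.0745418 = 4.52932 m along the plane.

y_p = 4.53 m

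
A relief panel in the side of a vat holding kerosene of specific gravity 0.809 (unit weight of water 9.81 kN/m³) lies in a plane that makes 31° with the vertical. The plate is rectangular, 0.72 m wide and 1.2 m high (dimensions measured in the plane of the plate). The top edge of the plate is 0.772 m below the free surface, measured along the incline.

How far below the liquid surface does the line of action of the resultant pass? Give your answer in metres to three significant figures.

h_p = 1.25 m

γ = 0.809 × 9.81 = 7.93629 kN/m³.
The plate makes 31° with the vertical, i.e. θ = 90° − 31° = 59° to the horizontal. Measuring y along the incline from the free-surface line, vertical depth h = y·sinθ with sinθ = 0.857167.
The centroid lies 1.2/2 = 0.6 m below the top edge, so y_c = 0.772 + 0.6 = 1.372 m and h_c = 1.372 × 0.857167 = 1.17603 m.
A = 0.72 × 1.2 = 0.864 m².
Resultant F = γ·h_c·A = 7.93629 × 1.17603 × 0.864 = 8.06398 kN.
I_c = b·h³/12 = 0.72 × 1.2³/12 = 0.10368 m⁴.
Centre of pressure: y_p = y_c + I_c/(y_c·A) = 1.372 + 0.10368/(1.372 × 0.864) = 1.372 + 0.0874636 = 1.45946 m along the plane.
Vertically, h_p = y_p·sinθ = 1.45946 × 0.857167 = 1.251 m.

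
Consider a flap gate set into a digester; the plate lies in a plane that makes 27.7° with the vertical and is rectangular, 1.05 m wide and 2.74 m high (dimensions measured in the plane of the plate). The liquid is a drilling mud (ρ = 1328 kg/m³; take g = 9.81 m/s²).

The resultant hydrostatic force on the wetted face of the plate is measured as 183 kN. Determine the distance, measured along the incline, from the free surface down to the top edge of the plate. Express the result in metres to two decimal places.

y_top ≈ 4.14 m

γ = ρg = 1328 × 9.81 / 1000 = 13.02768 kN/m³.
A = 1.05 × 2.74 = 2.877 m².
From F = γ·h_c·A, the centroid depth is h_c = 183/(13.02768 × 2.877) = 4.88252 m.
The plate makes 27.7° with the vertical, i.e. θ = 90° − 27.7° = 62.3° to the horizontal. Measuring y along the incline from the free-surface line, vertical depth h = y·sinθ with sinθ = 0.885394.
Along the incline, y_c = h_c/sinθ = 4.88252/0.885394 = 5.51452 m.
The centroid lies 2.74/2 = 1.37 m below the top edge, so the top edge sits at y_top = 5.51452 − 1.37 = 4.14452 m along the incline.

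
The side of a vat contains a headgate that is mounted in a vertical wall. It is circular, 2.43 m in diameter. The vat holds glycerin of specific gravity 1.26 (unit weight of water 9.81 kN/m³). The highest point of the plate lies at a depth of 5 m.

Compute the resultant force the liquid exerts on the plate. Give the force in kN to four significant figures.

γ = 1.26 × 9.81 = 12.3606 kN/m³.
The centroid is at the centre, 1.215 m below the top of the plate, so the centroid depth is h_c = 5 + 1.215 = 6.215 m.
A = π(1.215)² = 4.6377 m².
Resultant F = γ·h_c·A = 12.3606 × 6.215 × 4.6377 = 356.273 kN.

F ≈ 356.3 kN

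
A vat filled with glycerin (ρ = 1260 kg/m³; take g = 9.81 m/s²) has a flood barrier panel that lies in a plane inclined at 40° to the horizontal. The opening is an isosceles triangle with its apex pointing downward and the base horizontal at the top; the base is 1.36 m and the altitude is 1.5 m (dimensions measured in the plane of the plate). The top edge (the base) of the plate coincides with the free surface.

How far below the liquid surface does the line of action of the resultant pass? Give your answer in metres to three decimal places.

h_p = 0.482 m

γ = ρg = 1260 × 9.81 / 1000 = 12.3606 kN/m³.
Let θ = 40° be the plate's angle to the horizontal; measure y along the incline from where the plane meets the free surface. Vertical depth h = y·sinθ with sinθ = 0.642788.
With the apex down, the centroid sits h/3 = 1.5/3 = 0.5 m below the base (the top edge), so y_c = 0.5 m and h_c = 0.5 × 0.642788 = 0.321394 m.
A = ½ × 1.36 × 1.5 = 1.02 m².
Resultant F = γ·h_c·A = 12.3606 × 0.321394 × 1.02 = 4.05208 kN.
I_c = b·h³/36 = 1.36 × 1.5³/36 = 0.1275 m⁴.
Centre of pressure: y_p = y_c + I_c/(y_c·A) = 0.5 + 0.1275/(0.5 × 1.02) = 0.5 + 0.25 = 0.75 m along the plane.
Vertically, h_p = y_p·sinθ = 0.75 × 0.642788 = 0.482091 m.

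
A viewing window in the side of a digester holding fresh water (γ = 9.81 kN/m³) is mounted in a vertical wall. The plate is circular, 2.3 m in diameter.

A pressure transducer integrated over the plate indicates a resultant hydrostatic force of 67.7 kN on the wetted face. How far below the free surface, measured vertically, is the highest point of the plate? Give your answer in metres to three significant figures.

d_top ≈ 0.511 m

γ = 9.81 kN/m³.
A = π(1.15)² = 4.15476 m².
From F = γ·h_c·A, the centroid depth is h_c = 67.7/(9.81 × 4.15476) = 1.66102 m.
The centroid is at the centre, 1.15 m below the top of the plate, so the highest point sits at h_top = 1.66102 − 1.15 = 0.51102 m below the surface.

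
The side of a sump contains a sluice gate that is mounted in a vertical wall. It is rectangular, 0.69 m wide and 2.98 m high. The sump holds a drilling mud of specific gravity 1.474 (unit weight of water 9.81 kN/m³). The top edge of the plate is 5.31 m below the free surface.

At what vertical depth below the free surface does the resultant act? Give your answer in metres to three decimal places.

h_p = 6.909 m

γ = 1.474 × 9.81 = 14.45994 kN/m³.
The centroid lies 2.98/2 = 1.49 m below the top edge, so the centroid depth is h_c = 5.31 + 1.49 = 6.8 m.
A = 0.69 × 2.98 = 2.0562 m².
Resultant F = γ·h_c·A = 14.45994 × 6.8 × 2.0562 = 202.181 kN.
I_c = b·h³/12 = 0.69 × 2.98³/12 = 1.52166 m⁴.
Centre of pressure: y_p = y_c + I_c/(y_c·A) = 6.8 + 1.52166/(6.8 × 2.0562) = 6.8 + 0.108829 = 6.90883 m along the plane.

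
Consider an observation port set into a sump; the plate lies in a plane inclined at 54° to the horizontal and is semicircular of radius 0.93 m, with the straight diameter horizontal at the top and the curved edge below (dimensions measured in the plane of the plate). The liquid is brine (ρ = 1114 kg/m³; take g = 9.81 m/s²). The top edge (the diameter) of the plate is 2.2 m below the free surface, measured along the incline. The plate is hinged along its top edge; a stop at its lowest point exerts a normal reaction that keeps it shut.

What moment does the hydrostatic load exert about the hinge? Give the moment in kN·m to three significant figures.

γ = ρg = 1114 × 9.81 / 1000 = 10.92834 kN/m³.
Let θ = 54° be the plate's angle to the horizontal; measure y along the incline from where the plane meets the free surface. Vertical depth h = y·sinθ with sinθ = 0.809017.
The centroid of a semicircle lies 4r/(3π) = 0.394704 m from the diameter, here below the top edge, so y_c = 2.2 + 0.394704 = 2.5947 m and h_c = 2.5947 × 0.809017 = 2.09916 m.
A = πr²/2 = π × 0.93²/2 = 1.35858 m².
Resultant F = γ·h_c·A = 10.92834 × 2.09916 × 1.35858 = 31.1663 kN.
I_c = (π/8 − 8/(9π))·r⁴ = 0.109757 × 0.93⁴ = 0.0821039 m⁴.
Centre of pressure: y_p = y_c + I_c/(y_c·A) = 2.5947 + 0.0821039/(2.5947 × 1.35858) = 2.5947 + 0.0232912 = 2.61799 m along the plane.
The resultant acts 0.394704 + 0.0232912 = 0.417995 m (along the plate) below the hinge at the top edge, so the moment about the hinge is M = F × 0.417995 = 31.1663 × 0.417995 = 13.0274 kN·m.

M ≈ 13.0 kN·m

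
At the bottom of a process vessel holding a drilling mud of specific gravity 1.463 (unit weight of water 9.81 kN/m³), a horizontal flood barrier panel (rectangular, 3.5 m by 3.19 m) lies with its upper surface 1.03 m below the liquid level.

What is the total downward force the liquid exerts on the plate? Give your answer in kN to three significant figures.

F ≈ 165 kN

γ = 1.463 × 9.81 = 14.35203 kN/m³.
The plate is horizontal, so pressure is uniform at p = γ·h = 14.35203 × 1.03 = 14.7826 kN/m².
A = 3.5 × 3.19 = 11.165 m².
F = p·A = 14.7826 × 11.165 = 165.048 kN.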